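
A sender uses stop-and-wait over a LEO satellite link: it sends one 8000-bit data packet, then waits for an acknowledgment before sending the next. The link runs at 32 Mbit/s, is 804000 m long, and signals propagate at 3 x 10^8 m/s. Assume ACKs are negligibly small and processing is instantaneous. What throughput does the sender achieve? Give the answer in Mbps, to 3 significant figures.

t_tx = L/R = 8000/32000000 = 0.00025 s.
t_prop = 804000/300000000 = 0.00268 s; RTT = 0.00536 s.
Cycle = t_tx + RTT = 0.00561 s.
Throughput = L / cycle = 8000 / 0.00561 = 1.43 Mbps.

1.43 Mbps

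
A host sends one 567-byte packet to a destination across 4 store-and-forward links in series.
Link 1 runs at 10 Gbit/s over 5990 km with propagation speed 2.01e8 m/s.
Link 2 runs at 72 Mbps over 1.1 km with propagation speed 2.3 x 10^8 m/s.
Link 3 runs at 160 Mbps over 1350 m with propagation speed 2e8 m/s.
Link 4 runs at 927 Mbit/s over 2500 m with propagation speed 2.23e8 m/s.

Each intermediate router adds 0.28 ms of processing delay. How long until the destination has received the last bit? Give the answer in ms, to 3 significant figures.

30.8 ms

L = 567 × 8 = 4536 bits.
Transmission delays (L/R per hop): 0.0004536, 0.063, 0.02835, 0.0048932 ms; sum = 0.0966968 ms.
Propagation delays (d/s per hop): 29.801, 0.00478261, 0.00675, 0.0112108 ms; sum = 29.8237 ms.
Processing at 3 router(s): 3 × 0.28 ms = 0.84 ms.
End-to-end = 30.8 ms.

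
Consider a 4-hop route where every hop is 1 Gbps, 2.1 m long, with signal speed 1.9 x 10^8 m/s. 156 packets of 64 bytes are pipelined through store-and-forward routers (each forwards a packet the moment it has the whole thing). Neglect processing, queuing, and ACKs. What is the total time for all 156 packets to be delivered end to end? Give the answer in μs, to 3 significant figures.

Per-hop transmission t_tx = L/R = 512/1000000000 = 0.512 μs.
Per-hop propagation t_prop = 2.1/190000000 = 0.0110526 μs.
Pipeline fill: first packet needs 4·t_tx to clear all hops; remaining 155 packets each add one t_tx.
Total = (4+156-1)·t_tx + 4·t_prop = 159·0.512 + 4·0.0110526 = 81.5 μs.

81.5 μs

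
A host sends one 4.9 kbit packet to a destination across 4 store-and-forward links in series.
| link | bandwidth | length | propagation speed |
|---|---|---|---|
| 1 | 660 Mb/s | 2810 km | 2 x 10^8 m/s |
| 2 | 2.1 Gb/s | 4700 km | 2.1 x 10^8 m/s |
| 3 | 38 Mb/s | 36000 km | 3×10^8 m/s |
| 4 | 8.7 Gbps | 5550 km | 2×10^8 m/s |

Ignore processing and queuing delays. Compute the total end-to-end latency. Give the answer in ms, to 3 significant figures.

L = 4900 bits.
Transmission delays (L/R per hop): 0.00742424, 0.00233333, 0.128947, 0.000563218 ms; sum = 0.139268 ms.
Propagation delays (d/s per hop): 14.05, 22.381, 120, 27.75 ms; sum = 184.181 ms.
End-to-end = 184 ms.

184 ms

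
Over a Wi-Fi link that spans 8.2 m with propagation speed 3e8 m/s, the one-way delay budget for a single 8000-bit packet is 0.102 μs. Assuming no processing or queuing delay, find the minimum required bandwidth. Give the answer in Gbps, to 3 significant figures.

Propagation delay = 8.2 / 300000000 = 0.0273333 μs.
Transmission budget = 0.102 − 0.0273333 = 0.0746667 μs.
R ≥ L / t_tx = 8000 bits / 7.46667e-08 s = 107 Gbps.

107 Gbps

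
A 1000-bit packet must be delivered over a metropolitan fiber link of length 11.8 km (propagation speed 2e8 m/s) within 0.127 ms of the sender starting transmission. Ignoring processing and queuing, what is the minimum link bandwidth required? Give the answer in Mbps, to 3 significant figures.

14.7 Mbps

Propagation delay = 11800 / 200000000 = 0.059 ms.
Transmission budget = 0.127 − 0.059 = 0.068 ms.
R ≥ L / t_tx = 1000 bits / 6.8e-05 s = 14.7 Mbps.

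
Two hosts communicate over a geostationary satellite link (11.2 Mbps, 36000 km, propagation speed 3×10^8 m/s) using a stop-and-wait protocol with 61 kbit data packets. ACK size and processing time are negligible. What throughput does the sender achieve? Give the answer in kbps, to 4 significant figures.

248.5 kbps

t_tx = L/R = 61000/11200000 = 0.00544643 s.
t_prop = 36000000/300000000 = 0.12 s; RTT = 0.24 s.
Cycle = t_tx + RTT = 0.245446 s.
Throughput = L / cycle = 61000 / 0.245446 = 248.5 kbps.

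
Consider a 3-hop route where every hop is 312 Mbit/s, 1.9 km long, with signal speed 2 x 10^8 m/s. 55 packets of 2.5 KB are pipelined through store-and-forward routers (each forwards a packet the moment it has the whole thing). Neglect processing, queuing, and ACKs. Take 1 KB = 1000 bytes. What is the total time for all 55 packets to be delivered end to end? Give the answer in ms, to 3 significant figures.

3.68 ms

Per-hop transmission t_tx = L/R = 20000/312000000 = 0.0641026 ms.
Per-hop propagation t_prop = 1900/200000000 = 0.0095 ms.
Pipeline fill: first packet needs 3·t_tx to clear all hops; remaining 54 packets each add one t_tx.
Total = (3+55-1)·t_tx + 3·t_prop = 57·0.0641026 + 3·0.0095 = 3.68 ms.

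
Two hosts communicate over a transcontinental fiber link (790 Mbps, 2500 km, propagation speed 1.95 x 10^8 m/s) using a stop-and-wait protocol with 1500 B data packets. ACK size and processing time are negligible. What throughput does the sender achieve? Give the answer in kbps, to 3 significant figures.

468 kbps

t_tx = L/R = 12000/790000000 = 1.51899e-05 s.
t_prop = 2500000/195000000 = 0.0128205 s; RTT = 0.025641 s.
Cycle = t_tx + RTT = 0.0256562 s.
Throughput = L / cycle = 12000 / 0.0256562 = 468 kbps.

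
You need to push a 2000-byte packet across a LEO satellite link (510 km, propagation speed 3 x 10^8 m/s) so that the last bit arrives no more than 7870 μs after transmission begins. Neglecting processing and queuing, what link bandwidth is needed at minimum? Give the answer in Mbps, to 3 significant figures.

L = 16000 bits.
Propagation delay = 510000 / 300000000 = 1700 μs.
Transmission budget = 7870 − 1700 = 6170 μs.
R ≥ L / t_tx = 16000 bits / 0.00617 s = 2.59 Mbps.

2.59 Mbps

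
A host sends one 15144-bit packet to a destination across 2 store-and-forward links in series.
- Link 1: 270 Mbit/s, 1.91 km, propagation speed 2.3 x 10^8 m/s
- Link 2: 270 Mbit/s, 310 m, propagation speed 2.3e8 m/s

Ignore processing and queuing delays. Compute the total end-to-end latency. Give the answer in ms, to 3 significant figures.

Transmission delay per hop = L/R = 15144/270000000 = 0.0560889 ms; 2 hops → 0.112178 ms.
Propagation delays (d/s per hop): 0.00830435, 0.00134783 ms; sum = 0.00965217 ms.
End-to-end = 0.122 ms.

0.122 ms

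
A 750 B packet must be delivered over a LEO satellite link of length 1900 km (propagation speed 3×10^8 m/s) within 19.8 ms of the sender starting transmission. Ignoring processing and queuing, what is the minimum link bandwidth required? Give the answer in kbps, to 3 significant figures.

L = 6000 bits.
Propagation delay = 1900000 / 300000000 = 6.33333 ms.
Transmission budget = 19.8 − 6.33333 = 13.4667 ms.
R ≥ L / t_tx = 6000 bits / 0.0134667 s = 446 kbps.

446 kbps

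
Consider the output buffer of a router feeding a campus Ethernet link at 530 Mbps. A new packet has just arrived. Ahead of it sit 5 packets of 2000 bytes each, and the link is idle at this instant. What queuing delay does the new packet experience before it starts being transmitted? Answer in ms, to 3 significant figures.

0.151 ms

Each queued packet: L/R = 16000/530000000 = 0.0301887 ms.
5 queued → 0.150943 ms.
Queuing delay = 0.151 ms.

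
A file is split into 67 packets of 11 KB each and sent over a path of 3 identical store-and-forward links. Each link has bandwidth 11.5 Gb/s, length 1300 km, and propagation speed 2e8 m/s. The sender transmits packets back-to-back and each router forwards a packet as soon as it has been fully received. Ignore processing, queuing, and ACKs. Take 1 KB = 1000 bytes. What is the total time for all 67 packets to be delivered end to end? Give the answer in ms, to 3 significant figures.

20.0 ms

Per-hop transmission t_tx = L/R = 88000/11500000000 = 0.00765217 ms.
Per-hop propagation t_prop = 1300000/200000000 = 6.5 ms.
Pipeline fill: first packet needs 3·t_tx to clear all hops; remaining 66 packets each add one t_tx.
Total = (3+67-1)·t_tx + 3·t_prop = 69·0.00765217 + 3·6.5 = 20.0 ms.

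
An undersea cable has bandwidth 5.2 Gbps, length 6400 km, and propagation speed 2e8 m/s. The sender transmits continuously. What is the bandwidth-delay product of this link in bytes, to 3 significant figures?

Propagation delay = 6400000 / 200000000 = 0.032 s.
BDP = R × t_prop = 5200000000 × 0.032 = 166400000 bits.
In bytes: 166400000/8 = 20800000 bytes.

20800000 bytes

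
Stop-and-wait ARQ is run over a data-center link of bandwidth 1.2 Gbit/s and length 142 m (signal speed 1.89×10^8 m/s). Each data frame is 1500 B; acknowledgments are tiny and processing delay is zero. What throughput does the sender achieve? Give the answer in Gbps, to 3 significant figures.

t_tx = L/R = 12000/1200000000 = 1e-05 s.
t_prop = 142/189000000 = 7.51323e-07 s; RTT = 1.50265e-06 s.
Cycle = t_tx + RTT = 1.15026e-05 s.
Throughput = L / cycle = 12000 / 1.15026e-05 = 1.04 Gbps.

1.04 Gbps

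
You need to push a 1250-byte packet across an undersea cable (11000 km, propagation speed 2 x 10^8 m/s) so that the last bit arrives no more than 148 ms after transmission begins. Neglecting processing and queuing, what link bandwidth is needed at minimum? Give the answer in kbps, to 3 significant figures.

L = 10000 bits.
Propagation delay = 11000000 / 200000000 = 55 ms.
Transmission budget = 148 − 55 = 93 ms.
R ≥ L / t_tx = 10000 bits / 0.093 s = 108 kbps.

108 kbps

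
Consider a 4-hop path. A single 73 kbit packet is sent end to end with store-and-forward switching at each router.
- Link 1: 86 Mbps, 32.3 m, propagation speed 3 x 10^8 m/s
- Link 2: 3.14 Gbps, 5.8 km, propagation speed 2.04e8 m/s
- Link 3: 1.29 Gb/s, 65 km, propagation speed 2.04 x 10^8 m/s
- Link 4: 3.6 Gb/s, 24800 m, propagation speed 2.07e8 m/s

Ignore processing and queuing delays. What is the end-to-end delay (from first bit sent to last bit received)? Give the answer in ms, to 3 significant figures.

L = 73000 bits.
Transmission delays (L/R per hop): 0.848837, 0.0232484, 0.0565891, 0.0202778 ms; sum = 0.948953 ms.
Propagation delays (d/s per hop): 0.000107667, 0.0284314, 0.318627, 0.119807 ms; sum = 0.466973 ms.
End-to-end = 1.42 ms.

1.42 ms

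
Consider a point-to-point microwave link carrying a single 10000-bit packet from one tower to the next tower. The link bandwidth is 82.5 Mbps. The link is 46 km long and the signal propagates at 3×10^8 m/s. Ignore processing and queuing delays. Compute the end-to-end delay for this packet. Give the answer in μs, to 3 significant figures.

Transmission delay = L/R = 10000 / 82500000 = 121.212 μs.
Propagation delay = d/s = 46000 m / 300000000 m/s = 153.333 μs.
Total = 275 μs.

275 μs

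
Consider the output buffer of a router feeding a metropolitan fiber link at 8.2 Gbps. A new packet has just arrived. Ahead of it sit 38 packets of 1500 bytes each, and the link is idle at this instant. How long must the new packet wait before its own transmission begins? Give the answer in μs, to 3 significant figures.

55.6 μs

Each queued packet: L/R = 12000/8.2e+09 = 1.46341 μs.
38 queued → 55.6098 μs.
Queuing delay = 55.6 μs.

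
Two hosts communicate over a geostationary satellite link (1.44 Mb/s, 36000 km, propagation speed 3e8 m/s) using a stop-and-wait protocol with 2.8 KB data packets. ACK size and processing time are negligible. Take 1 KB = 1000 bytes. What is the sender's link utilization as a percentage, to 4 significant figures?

t_tx = L/R = 22400/1440000 = 0.0155556 s.
t_prop = 36000000/300000000 = 0.12 s; RTT = 0.24 s.
Cycle = t_tx + RTT = 0.255556 s.
Utilization = t_tx / cycle = 0.0155556/0.255556 = 6.087 %.

6.087 %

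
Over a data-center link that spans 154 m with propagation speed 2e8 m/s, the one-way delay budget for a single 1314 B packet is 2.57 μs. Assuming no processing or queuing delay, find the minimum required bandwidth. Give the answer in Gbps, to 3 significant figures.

5.84 Gbps

L = 10512 bits.
Propagation delay = 154 / 200000000 = 0.77 μs.
Transmission budget = 2.57 − 0.77 = 1.8 μs.
R ≥ L / t_tx = 10512 bits / 1.8e-06 s = 5.84 Gbps.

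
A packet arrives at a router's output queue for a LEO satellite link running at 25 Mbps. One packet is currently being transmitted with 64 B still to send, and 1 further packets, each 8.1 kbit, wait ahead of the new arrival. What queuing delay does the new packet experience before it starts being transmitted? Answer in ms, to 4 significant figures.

Each queued packet: L/R = 8100/25000000 = 0.324 ms.
1 queued → 0.324 ms.
Plus remaining 512 bits of current packet: 0.02048 ms.
Queuing delay = 0.3445 ms.

0.3445 ms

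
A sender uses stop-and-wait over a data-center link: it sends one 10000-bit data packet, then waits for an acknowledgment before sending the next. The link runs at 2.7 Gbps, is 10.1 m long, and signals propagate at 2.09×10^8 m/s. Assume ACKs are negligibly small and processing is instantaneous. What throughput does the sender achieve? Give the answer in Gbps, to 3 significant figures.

t_tx = L/R = 10000/2700000000 = 3.7037e-06 s.
t_prop = 10.1/209000000 = 4.83254e-08 s; RTT = 9.66507e-08 s.
Cycle = t_tx + RTT = 3.80035e-06 s.
Throughput = L / cycle = 10000 / 3.80035e-06 = 2.63 Gbps.

2.63 Gbps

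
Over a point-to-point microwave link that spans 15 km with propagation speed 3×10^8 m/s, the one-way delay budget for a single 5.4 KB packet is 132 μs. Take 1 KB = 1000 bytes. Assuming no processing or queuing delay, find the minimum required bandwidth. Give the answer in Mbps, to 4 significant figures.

L = 43200 bits.
Propagation delay = 15000 / 300000000 = 50 μs.
Transmission budget = 132 − 50 = 82 μs.
R ≥ L / t_tx = 43200 bits / 8.2e-05 s = 526.8 Mbps.

526.8 Mbps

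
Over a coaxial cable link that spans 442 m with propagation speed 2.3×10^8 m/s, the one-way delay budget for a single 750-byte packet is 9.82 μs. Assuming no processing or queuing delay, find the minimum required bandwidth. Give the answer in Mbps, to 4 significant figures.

759.7 Mbps

L = 6000 bits.
Propagation delay = 442 / 2.3e+08 = 1.92174 μs.
Transmission budget = 9.82 − 1.92174 = 7.89826 μs.
R ≥ L / t_tx = 6000 bits / 7.89826e-06 s = 759.7 Mbps.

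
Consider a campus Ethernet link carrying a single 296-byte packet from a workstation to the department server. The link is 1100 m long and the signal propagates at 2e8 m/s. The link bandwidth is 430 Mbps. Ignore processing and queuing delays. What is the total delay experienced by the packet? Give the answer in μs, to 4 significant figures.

11.01 μs

L = 296 × 8 = 2368 bits.
Transmission delay = L/R = 2368 / 430000000 = 5.50698 μs.
Propagation delay = d/s = 1100 m / 200000000 m/s = 5.5 μs.
Total = 11.01 μs.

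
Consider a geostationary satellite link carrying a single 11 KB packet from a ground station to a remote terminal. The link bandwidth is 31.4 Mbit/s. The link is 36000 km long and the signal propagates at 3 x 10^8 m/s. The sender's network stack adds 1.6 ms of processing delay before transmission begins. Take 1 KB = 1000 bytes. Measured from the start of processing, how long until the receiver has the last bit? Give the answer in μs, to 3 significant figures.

124000 μs

L = 88000 bits.
Transmission delay = L/R = 88000 / 31400000 = 2802.55 μs.
Propagation delay = d/s = 36000000 m / 300000000 m/s = 120000 μs.
Plus processing delay 1.6 ms = 1600 μs.
Total = 124000 μs.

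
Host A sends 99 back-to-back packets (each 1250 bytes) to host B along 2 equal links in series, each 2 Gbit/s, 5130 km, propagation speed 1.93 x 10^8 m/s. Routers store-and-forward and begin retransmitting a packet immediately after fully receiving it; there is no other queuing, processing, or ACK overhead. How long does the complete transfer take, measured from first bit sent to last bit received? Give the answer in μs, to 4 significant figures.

53660 μs

Per-hop transmission t_tx = L/R = 10000/2000000000 = 5 μs.
Per-hop propagation t_prop = 5130000/193000000 = 26580.3 μs.
Pipeline fill: first packet needs 2·t_tx to clear all hops; remaining 98 packets each add one t_tx.
Total = (2+99-1)·t_tx + 2·t_prop = 100·5 + 2·26580.3 = 53660 μs.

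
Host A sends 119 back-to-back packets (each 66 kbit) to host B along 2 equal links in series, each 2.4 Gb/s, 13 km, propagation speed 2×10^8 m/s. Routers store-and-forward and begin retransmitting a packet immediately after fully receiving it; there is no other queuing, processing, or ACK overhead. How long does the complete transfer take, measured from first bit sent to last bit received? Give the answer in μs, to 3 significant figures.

3430 μs

Per-hop transmission t_tx = L/R = 66000/2400000000 = 27.5 μs.
Per-hop propagation t_prop = 13000/200000000 = 65 μs.
Pipeline fill: first packet needs 2·t_tx to clear all hops; remaining 118 packets each add one t_tx.
Total = (2+119-1)·t_tx + 2·t_prop = 120·27.5 + 2·65 = 3430 μs.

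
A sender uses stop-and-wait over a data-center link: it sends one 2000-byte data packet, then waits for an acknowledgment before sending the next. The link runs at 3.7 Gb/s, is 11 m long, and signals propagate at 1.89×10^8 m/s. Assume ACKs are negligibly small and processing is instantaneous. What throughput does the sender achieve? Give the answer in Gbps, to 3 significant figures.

3.60 Gbps

t_tx = L/R = 16000/3700000000 = 4.32432e-06 s.
t_prop = 11/189000000 = 5.82011e-08 s; RTT = 1.16402e-07 s.
Cycle = t_tx + RTT = 4.44073e-06 s.
Throughput = L / cycle = 16000 / 4.44073e-06 = 3.60 Gbps.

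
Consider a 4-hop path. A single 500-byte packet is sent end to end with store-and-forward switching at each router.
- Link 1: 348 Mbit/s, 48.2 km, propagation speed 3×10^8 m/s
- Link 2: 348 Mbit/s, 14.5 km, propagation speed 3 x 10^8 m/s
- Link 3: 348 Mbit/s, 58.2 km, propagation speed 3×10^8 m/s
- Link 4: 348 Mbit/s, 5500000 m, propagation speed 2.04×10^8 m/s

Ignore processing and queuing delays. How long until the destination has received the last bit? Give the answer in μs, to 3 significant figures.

27400 μs

L = 500 × 8 = 4000 bits.
Transmission delay per hop = L/R = 4000/348000000 = 11.4943 μs; 4 hops → 45.977 μs.
Propagation delays (d/s per hop): 160.667, 48.3333, 194, 26960.8 μs; sum = 27363.8 μs.
End-to-end = 27400 μs.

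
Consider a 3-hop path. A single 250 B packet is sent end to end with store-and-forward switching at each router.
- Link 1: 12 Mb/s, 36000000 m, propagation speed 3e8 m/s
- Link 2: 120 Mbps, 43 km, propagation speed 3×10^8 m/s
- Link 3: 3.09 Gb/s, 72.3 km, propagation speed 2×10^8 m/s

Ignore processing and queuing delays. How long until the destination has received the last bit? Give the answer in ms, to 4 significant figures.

L = 250 × 8 = 2000 bits.
Transmission delays (L/R per hop): 0.166667, 0.0166667, 0.000647249 ms; sum = 0.183981 ms.
Propagation delays (d/s per hop): 120, 0.143333, 0.3615 ms; sum = 120.505 ms.
End-to-end = 120.7 ms.

120.7 ms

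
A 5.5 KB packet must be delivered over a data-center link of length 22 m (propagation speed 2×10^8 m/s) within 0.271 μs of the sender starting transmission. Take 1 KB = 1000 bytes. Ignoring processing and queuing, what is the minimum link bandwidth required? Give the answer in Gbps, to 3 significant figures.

273 Gbps

L = 44000 bits.
Propagation delay = 22 / 200000000 = 0.11 μs.
Transmission budget = 0.271 − 0.11 = 0.161 μs.
R ≥ L / t_tx = 44000 bits / 1.61e-07 s = 273 Gbps.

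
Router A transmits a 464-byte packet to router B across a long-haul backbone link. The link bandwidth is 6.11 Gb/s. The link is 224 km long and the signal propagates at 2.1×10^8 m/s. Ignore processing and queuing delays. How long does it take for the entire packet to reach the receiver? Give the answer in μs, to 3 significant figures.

L = 464 × 8 = 3712 bits.
Transmission delay = L/R = 3712 / 6110000000 = 0.607529 μs.
Propagation delay = d/s = 224000 m / 210000000 m/s = 1066.67 μs.
Total = 1070 μs.

1070 μs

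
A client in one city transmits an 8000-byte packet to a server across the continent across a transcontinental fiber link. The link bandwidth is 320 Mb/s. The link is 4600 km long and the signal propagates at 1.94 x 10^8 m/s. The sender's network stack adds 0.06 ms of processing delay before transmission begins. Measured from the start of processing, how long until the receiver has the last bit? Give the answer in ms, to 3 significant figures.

24.0 ms

L = 8000 × 8 = 64000 bits.
Transmission delay = L/R = 64000 / 320000000 = 0.2 ms.
Propagation delay = d/s = 4600000 m / 194000000 m/s = 23.7113 ms.
Plus processing delay 0.06 ms = 0.06 ms.
Total = 24.0 ms.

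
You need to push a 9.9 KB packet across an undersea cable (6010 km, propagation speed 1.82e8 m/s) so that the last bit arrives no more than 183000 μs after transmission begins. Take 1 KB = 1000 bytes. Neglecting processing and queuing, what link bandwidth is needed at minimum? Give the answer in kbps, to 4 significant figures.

L = 79200 bits.
Propagation delay = 6010000 / 182000000 = 33022 μs.
Transmission budget = 183000 − 33022 = 149978 μs.
R ≥ L / t_tx = 79200 bits / 0.149978 s = 528.1 kbps.

528.1 kbps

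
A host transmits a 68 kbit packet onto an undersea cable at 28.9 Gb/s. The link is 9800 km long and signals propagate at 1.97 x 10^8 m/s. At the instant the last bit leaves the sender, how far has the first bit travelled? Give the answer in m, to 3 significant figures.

464 m

t_tx = L/R = 68000/28900000000 = 2.35294e-06 s.
Distance = s × t_tx = 197000000 × 2.35294e-06 = 464 m.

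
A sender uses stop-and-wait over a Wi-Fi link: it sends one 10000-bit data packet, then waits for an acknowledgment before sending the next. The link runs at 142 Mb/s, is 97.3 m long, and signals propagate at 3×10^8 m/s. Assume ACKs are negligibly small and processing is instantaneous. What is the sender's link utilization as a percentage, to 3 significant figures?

t_tx = L/R = 10000/142000000 = 7.04225e-05 s.
t_prop = 97.3/300000000 = 3.24333e-07 s; RTT = 6.48667e-07 s.
Cycle = t_tx + RTT = 7.10712e-05 s.
Utilization = t_tx / cycle = 7.04225e-05/7.10712e-05 = 99.1 %.

99.1 %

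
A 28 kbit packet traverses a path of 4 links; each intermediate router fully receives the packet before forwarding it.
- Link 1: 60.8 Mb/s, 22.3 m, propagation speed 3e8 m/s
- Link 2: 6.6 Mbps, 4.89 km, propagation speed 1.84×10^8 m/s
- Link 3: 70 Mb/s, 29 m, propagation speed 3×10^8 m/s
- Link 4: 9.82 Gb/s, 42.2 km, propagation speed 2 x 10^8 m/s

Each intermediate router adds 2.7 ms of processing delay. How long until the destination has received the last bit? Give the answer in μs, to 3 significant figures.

L = 28000 bits.
Transmission delays (L/R per hop): 460.526, 4242.42, 400, 2.85132 μs; sum = 5105.8 μs.
Propagation delays (d/s per hop): 0.0743333, 26.5761, 0.0966667, 211 μs; sum = 237.747 μs.
Processing at 3 router(s): 3 × 2.7 ms = 8100 μs.
End-to-end = 13400 μs.

13400 μs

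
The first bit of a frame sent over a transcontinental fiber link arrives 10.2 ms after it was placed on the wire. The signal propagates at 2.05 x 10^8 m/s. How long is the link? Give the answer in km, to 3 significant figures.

d = s × t_prop = 2.05e+08 × 0.0102 = 2090 km.

2090 km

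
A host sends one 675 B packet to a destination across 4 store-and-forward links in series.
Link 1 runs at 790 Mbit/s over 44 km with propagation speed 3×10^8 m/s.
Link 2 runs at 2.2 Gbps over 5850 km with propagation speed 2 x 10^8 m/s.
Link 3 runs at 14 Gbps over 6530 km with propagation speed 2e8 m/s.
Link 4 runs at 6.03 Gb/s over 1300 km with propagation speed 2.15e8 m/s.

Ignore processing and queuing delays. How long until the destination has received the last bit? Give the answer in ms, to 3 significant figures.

L = 675 × 8 = 5400 bits.
Transmission delays (L/R per hop): 0.00683544, 0.00245455, 0.000385714, 0.000895522 ms; sum = 0.0105712 ms.
Propagation delays (d/s per hop): 0.146667, 29.25, 32.65, 6.04651 ms; sum = 68.0932 ms.
End-to-end = 68.1 ms.

68.1 ms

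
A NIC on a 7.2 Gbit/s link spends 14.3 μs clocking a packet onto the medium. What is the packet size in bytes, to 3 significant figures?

L = R × t_tx = 7200000000 b/s × 1.43e-05 s = 102960 bits.
In bytes: 102960 / 8 = 12900 bytes.

12900 bytes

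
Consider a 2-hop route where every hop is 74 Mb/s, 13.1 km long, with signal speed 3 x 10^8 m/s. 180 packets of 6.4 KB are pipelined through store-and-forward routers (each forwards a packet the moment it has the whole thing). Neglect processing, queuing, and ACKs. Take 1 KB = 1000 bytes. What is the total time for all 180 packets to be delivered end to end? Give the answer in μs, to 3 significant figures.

125000 μs

Per-hop transmission t_tx = L/R = 51200/74000000 = 691.892 μs.
Per-hop propagation t_prop = 13100/300000000 = 43.6667 μs.
Pipeline fill: first packet needs 2·t_tx to clear all hops; remaining 179 packets each add one t_tx.
Total = (2+180-1)·t_tx + 2·t_prop = 181·691.892 + 2·43.6667 = 125000 μs.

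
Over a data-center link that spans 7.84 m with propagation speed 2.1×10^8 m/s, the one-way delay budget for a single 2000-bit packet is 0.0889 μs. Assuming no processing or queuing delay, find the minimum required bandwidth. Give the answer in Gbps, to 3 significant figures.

38.8 Gbps

Propagation delay = 7.84 / 210000000 = 0.0373333 μs.
Transmission budget = 0.0889 − 0.0373333 = 0.0515667 μs.
R ≥ L / t_tx = 2000 bits / 5.15667e-08 s = 38.8 Gbps.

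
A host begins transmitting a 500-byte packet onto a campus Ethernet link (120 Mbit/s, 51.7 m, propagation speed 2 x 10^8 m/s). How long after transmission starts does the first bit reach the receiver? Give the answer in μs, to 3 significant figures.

0.259 μs

First bit experiences only propagation delay: d/s = 51.7/200000000 = 0.259 μs.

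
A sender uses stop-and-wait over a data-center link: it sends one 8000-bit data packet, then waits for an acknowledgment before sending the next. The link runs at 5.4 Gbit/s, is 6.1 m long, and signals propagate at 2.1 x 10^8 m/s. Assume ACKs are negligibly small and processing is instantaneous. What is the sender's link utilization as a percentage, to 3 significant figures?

96.2 %

t_tx = L/R = 8000/5400000000 = 1.48148e-06 s.
t_prop = 6.1/210000000 = 2.90476e-08 s; RTT = 5.80952e-08 s.
Cycle = t_tx + RTT = 1.53958e-06 s.
Utilization = t_tx / cycle = 1.48148e-06/1.53958e-06 = 96.2 %.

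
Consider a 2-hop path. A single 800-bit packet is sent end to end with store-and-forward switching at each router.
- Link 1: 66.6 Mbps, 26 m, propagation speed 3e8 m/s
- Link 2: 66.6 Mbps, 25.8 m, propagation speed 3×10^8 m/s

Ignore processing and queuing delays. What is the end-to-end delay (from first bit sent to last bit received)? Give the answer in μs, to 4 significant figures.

Transmission delay per hop = L/R = 800/6.66e+07 = 12.012 μs; 2 hops → 24.024 μs.
Propagation delays (d/s per hop): 0.0866667, 0.086 μs; sum = 0.172667 μs.
End-to-end = 24.20 μs.

24.20 μs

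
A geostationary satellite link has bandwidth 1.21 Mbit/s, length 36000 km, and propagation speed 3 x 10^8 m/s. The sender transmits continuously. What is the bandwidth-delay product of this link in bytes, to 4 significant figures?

Propagation delay = 36000000 / 300000000 = 0.12 s.
BDP = R × t_prop = 1210000 × 0.12 = 145200 bits.
In bytes: 145200/8 = 18150 bytes.

18150 bytes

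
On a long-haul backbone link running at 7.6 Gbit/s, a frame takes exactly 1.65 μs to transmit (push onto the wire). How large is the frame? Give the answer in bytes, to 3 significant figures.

L = R × t_tx = 7600000000 b/s × 1.65e-06 s = 12540 bits.
In bytes: 12540 / 8 = 1570 bytes.

1570 bytes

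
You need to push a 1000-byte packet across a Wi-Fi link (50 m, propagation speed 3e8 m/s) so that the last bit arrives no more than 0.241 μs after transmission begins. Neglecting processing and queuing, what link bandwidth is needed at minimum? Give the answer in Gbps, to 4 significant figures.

L = 8000 bits.
Propagation delay = 50 / 300000000 = 0.166667 μs.
Transmission budget = 0.241 − 0.166667 = 0.0743333 μs.
R ≥ L / t_tx = 8000 bits / 7.43333e-08 s = 107.6 Gbps.

107.6 Gbps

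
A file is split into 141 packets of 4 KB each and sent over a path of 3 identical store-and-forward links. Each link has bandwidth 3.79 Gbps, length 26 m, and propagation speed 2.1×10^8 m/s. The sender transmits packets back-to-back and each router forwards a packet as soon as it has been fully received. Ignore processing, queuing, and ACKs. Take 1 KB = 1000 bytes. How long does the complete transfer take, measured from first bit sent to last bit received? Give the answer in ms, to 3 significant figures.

Per-hop transmission t_tx = L/R = 32000/3790000000 = 0.00844327 ms.
Per-hop propagation t_prop = 26/210000000 = 0.00012381 ms.
Pipeline fill: first packet needs 3·t_tx to clear all hops; remaining 140 packets each add one t_tx.
Total = (3+141-1)·t_tx + 3·t_prop = 143·0.00844327 + 3·0.00012381 = 1.21 ms.

1.21 ms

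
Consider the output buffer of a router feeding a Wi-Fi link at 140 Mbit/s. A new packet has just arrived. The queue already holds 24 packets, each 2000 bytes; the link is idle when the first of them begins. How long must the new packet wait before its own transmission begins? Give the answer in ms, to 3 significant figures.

2.74 ms

Each queued packet: L/R = 16000/140000000 = 0.114286 ms.
24 queued → 2.74286 ms.
Queuing delay = 2.74 ms.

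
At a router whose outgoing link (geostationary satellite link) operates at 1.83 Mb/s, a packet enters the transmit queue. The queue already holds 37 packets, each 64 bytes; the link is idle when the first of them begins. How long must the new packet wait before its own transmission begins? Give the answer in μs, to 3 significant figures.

10400 μs

Each queued packet: L/R = 512/1830000 = 279.781 μs.
37 queued → 10351.9 μs.
Queuing delay = 10400 μs.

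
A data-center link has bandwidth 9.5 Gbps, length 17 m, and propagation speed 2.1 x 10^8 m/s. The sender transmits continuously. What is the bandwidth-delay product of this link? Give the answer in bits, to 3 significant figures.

Propagation delay = 17 / 210000000 = 8.09524e-08 s.
BDP = R × t_prop = 9500000000 × 8.09524e-08 = 769.048 bits.

769 bits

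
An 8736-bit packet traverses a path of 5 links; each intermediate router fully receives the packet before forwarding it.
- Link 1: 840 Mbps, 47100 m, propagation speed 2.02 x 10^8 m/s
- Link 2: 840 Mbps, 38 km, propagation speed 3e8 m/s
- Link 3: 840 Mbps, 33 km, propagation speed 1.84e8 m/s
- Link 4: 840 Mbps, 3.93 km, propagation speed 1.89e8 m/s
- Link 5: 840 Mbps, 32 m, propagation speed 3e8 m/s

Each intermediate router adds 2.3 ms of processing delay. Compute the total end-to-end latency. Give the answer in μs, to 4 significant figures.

9812 μs

Transmission delay per hop = L/R = 8736/840000000 = 10.4 μs; 5 hops → 52 μs.
Propagation delays (d/s per hop): 233.168, 126.667, 179.348, 20.7937, 0.106667 μs; sum = 560.083 μs.
Processing at 4 router(s): 4 × 2.3 ms = 9200 μs.
End-to-end = 9812 μs.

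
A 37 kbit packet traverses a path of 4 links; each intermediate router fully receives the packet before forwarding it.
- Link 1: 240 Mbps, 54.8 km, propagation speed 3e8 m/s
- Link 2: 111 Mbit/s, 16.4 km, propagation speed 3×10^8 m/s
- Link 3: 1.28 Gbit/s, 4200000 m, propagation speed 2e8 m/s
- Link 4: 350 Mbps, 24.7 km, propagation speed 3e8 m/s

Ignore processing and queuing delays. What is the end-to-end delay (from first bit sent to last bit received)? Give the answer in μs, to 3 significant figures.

L = 37000 bits.
Transmission delays (L/R per hop): 154.167, 333.333, 28.9063, 105.714 μs; sum = 622.121 μs.
Propagation delays (d/s per hop): 182.667, 54.6667, 21000, 82.3333 μs; sum = 21319.7 μs.
End-to-end = 21900 μs.

21900 μs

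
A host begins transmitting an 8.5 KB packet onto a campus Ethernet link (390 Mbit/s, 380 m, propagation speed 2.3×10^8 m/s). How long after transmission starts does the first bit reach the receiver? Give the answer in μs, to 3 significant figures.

First bit experiences only propagation delay: d/s = 380/2.3e+08 = 1.65 μs.

1.65 μs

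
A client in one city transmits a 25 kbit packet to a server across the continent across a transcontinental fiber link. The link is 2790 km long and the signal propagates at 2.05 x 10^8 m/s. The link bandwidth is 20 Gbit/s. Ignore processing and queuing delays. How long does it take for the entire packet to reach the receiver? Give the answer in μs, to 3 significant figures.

13600 μs

L = 25000 bits.
Transmission delay = L/R = 25000 / 20000000000 = 1.25 μs.
Propagation delay = d/s = 2790000 m / 2.05e+08 m/s = 13609.8 μs.
Total = 13600 μs.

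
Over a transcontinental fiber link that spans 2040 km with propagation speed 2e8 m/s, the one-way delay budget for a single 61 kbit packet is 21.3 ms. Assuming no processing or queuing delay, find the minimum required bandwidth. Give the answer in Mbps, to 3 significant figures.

5.50 Mbps

Propagation delay = 2040000 / 200000000 = 10.2 ms.
Transmission budget = 21.3 − 10.2 = 11.1 ms.
R ≥ L / t_tx = 61000 bits / 0.0111 s = 5.50 Mbps.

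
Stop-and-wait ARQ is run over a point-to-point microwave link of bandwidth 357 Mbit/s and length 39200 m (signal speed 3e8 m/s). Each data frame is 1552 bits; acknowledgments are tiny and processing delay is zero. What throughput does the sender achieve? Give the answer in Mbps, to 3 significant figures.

t_tx = L/R = 1552/357000000 = 4.34734e-06 s.
t_prop = 39200/300000000 = 0.000130667 s; RTT = 0.000261333 s.
Cycle = t_tx + RTT = 0.000265681 s.
Throughput = L / cycle = 1552 / 0.000265681 = 5.84 Mbps.

5.84 Mbps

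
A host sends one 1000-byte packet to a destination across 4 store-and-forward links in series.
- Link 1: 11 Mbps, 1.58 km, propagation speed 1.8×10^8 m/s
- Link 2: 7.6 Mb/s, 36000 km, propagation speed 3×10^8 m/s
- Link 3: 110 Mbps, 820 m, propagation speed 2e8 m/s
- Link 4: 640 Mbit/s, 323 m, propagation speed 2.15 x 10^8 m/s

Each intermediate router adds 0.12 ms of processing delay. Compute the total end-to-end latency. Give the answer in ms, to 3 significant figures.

122 ms

L = 1000 × 8 = 8000 bits.
Transmission delays (L/R per hop): 0.727273, 1.05263, 0.0727273, 0.0125 ms; sum = 1.86513 ms.
Propagation delays (d/s per hop): 0.00877778, 120, 0.0041, 0.00150233 ms; sum = 120.014 ms.
Processing at 3 router(s): 3 × 0.12 ms = 0.36 ms.
End-to-end = 122 ms.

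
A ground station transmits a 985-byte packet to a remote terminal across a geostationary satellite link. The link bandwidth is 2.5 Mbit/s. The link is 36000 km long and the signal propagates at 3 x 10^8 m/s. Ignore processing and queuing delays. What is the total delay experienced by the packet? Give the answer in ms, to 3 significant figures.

123 ms

L = 985 × 8 = 7880 bits.
Transmission delay = L/R = 7880 / 2500000 = 3.152 ms.
Propagation delay = d/s = 36000000 m / 300000000 m/s = 120 ms.
Total = 123 ms.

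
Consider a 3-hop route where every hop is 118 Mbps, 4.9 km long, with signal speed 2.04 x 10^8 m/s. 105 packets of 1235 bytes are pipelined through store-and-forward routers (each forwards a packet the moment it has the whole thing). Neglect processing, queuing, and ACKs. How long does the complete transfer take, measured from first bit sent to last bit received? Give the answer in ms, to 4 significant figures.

Per-hop transmission t_tx = L/R = 9880/118000000 = 0.0837288 ms.
Per-hop propagation t_prop = 4900/204000000 = 0.0240196 ms.
Pipeline fill: first packet needs 3·t_tx to clear all hops; remaining 104 packets each add one t_tx.
Total = (3+105-1)·t_tx + 3·t_prop = 107·0.0837288 + 3·0.0240196 = 9.031 ms.

9.031 ms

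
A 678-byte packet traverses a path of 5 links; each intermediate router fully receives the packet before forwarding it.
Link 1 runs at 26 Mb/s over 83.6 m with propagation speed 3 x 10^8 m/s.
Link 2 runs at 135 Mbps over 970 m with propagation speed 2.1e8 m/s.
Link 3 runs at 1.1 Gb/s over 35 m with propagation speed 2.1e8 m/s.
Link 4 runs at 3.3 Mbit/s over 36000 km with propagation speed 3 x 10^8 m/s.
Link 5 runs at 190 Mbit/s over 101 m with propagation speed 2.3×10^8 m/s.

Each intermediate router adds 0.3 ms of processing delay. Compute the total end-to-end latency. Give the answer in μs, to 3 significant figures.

L = 678 × 8 = 5424 bits.
Transmission delays (L/R per hop): 208.615, 40.1778, 4.93091, 1643.64, 28.5474 μs; sum = 1925.91 μs.
Propagation delays (d/s per hop): 0.278667, 4.61905, 0.166667, 120000, 0.43913 μs; sum = 120006 μs.
Processing at 4 router(s): 4 × 0.3 ms = 1200 μs.
End-to-end = 123000 μs.

123000 μs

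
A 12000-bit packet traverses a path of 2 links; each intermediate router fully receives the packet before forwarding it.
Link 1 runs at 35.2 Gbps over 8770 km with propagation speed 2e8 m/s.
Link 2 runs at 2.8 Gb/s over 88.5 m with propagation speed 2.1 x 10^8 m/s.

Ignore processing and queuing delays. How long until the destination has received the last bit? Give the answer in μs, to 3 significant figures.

Transmission delays (L/R per hop): 0.340909, 4.28571 μs; sum = 4.62662 μs.
Propagation delays (d/s per hop): 43850, 0.421429 μs; sum = 43850.4 μs.
End-to-end = 43900 μs.

43900 μs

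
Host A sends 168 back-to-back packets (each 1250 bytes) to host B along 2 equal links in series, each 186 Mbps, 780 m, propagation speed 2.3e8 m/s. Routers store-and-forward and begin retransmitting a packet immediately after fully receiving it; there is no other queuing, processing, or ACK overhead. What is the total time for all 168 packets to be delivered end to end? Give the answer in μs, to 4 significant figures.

9093 μs

Per-hop transmission t_tx = L/R = 10000/186000000 = 53.7634 μs.
Per-hop propagation t_prop = 780/2.3e+08 = 3.3913 μs.
Pipeline fill: first packet needs 2·t_tx to clear all hops; remaining 167 packets each add one t_tx.
Total = (2+168-1)·t_tx + 2·t_prop = 169·53.7634 + 2·3.3913 = 9093 μs.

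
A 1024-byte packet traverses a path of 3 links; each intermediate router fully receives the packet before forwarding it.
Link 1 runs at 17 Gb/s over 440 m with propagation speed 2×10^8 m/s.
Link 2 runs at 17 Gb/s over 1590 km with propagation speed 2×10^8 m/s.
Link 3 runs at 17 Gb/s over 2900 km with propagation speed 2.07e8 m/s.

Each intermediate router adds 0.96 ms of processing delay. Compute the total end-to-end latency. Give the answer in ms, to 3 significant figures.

23.9 ms

L = 1024 × 8 = 8192 bits.
Transmission delay per hop = L/R = 8192/17000000000 = 0.000481882 ms; 3 hops → 0.00144565 ms.
Propagation delays (d/s per hop): 0.0022, 7.95, 14.0097 ms; sum = 21.9619 ms.
Processing at 2 router(s): 2 × 0.96 ms = 1.92 ms.
End-to-end = 23.9 ms.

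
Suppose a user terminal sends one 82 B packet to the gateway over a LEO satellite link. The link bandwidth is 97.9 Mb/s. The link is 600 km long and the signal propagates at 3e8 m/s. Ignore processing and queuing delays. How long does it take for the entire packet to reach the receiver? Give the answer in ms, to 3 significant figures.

2.01 ms

L = 82 × 8 = 656 bits.
Transmission delay = L/R = 656 / 97900000 = 0.00670072 ms.
Propagation delay = d/s = 600000 m / 300000000 m/s = 2 ms.
Total = 2.01 ms.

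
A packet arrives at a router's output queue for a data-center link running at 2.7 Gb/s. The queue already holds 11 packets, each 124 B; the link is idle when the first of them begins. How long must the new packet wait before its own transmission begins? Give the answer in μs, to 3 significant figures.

Each queued packet: L/R = 992/2700000000 = 0.367407 μs.
11 queued → 4.04148 μs.
Queuing delay = 4.04 μs.

4.04 μs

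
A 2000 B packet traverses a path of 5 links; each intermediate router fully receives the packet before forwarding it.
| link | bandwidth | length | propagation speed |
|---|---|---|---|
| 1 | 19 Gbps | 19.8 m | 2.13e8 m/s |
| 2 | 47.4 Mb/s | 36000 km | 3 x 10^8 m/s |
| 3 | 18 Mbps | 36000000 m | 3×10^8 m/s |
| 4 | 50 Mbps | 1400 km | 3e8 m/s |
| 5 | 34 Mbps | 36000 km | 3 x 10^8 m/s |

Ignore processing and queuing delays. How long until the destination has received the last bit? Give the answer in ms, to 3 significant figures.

L = 2000 × 8 = 16000 bits.
Transmission delays (L/R per hop): 0.000842105, 0.337553, 0.888889, 0.32, 0.470588 ms; sum = 2.01787 ms.
Propagation delays (d/s per hop): 9.29577e-05, 120, 120, 4.66667, 120 ms; sum = 364.667 ms.
End-to-end = 367 ms.

367 ms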